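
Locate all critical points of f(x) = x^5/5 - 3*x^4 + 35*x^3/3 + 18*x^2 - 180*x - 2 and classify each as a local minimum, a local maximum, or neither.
f'(x) = x^4 - 12*x^3 + 35*x^2 + 36*x - 180

Solve f'(x) = 0:
  Factor: x^4 - 12*x^3 + 35*x^2 + 36*x - 180 = (x - 6)*(x - 5)*(x - 3)*(x + 2) = 0.
  ⇒ x = -2, 3, 5, 6

f''(x) = 4*x^3 - 36*x^2 + 70*x + 36
Second-derivative test at each critical point:
  f''(-2) = -280 < 0 → local maximum
  f''(3) = 30 > 0 → local minimum
  f''(5) = -14 < 0 → local maximum
  f''(6) = 24 > 0 → local minimum

Critical points: x = -2 (local maximum); x = 3 (local minimum); x = 5 (local maximum); x = 6 (local minimum)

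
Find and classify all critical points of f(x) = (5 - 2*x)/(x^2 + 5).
f'(x) = 2*(x^2 - 5*x - 5)/(x^4 + 10*x^2 + 25)

Solve f'(x) = 0:
  f'(x) = 2*(x^2 - 5*x - 5)/(x^2 + 5)^2; the denominator is positive wherever f is defined, so f'(x) = 0 ⇔ 2*x^2 - 10*x - 10 = 0.
  Factor: 2*x^2 - 10*x - 10 = 2*(x^2 - 5*x - 5); x^2 - 5*x - 5 = 0 has no rational roots; quadratic formula: x = (5 ± √45)/2.
  ⇒ x = 5/2 - 3*sqrt(5)/2 ≈ -0.8541, 5/2 + 3*sqrt(5)/2 ≈ 5.8541

f''(x) = 2*(4*x^2*(5 - 2*x) + (6*x - 5)*(x^2 + 5))/(x^2 + 5)^3
Second-derivative test at each critical point:
  f''(-0.8541) = -0.4087 < 0 → local maximum
  f''(5.8541) = 0.0087 > 0 → local minimum

Critical points: x = 5/2 - 3*sqrt(5)/2 ≈ -0.8541 (local maximum); x = 5/2 + 3*sqrt(5)/2 ≈ 5.8541 (local minimum)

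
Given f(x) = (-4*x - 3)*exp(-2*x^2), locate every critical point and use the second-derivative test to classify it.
f'(x) = 4*(x*(4*x + 3) - 1)*exp(-2*x^2)

Solve f'(x) = 0:
  f'(x) = (16*x^2 + 12*x - 4)·exp(-2*x^2) and exp(-2*x^2) > 0 for every x, so f'(x) = 0 ⇔ 16*x^2 + 12*x - 4 = 0.
  Factor: 16*x^2 + 12*x - 4 = 4*(x + 1)*(4*x - 1) = 0.
  ⇒ x = -1, 1/4

f''(x) = 4*(-16*x^3 - 12*x^2 + 12*x + 3)*exp(-2*x^2)
Second-derivative test at each critical point:
  f''(-1) = -2.7067 < 0 → local maximum
  f''(1/4) = 17.6499 > 0 → local minimum

Critical points: x = -1 (local maximum); x = 1/4 (local minimum)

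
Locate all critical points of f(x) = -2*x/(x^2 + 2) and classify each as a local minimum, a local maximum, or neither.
f'(x) = 2*(x^2 - 2)/(x^2 + 2)^2

Solve f'(x) = 0:
  f'(x) = 2*(x^2 - 2)/(x^2 + 2)^2; the denominator is positive wherever f is defined, so f'(x) = 0 ⇔ 2*x^2 - 4 = 0.
  Factor: 2*x^2 - 4 = 2*(x^2 - 2); x^2 - 2 = 0 has no rational roots; quadratic formula: x = (0 ± √8)/2.
  ⇒ x = -sqrt(2) ≈ -1.4142, sqrt(2) ≈ 1.4142

f''(x) = 4*x*(6 - x^2)/(x^2 + 2)^3
Second-derivative test at each critical point:
  f''(-1.4142) = -0.3536 < 0 → local maximum
  f''(1.4142) = 0.3536 > 0 → local minimum

Critical points: x = -sqrt(2) ≈ -1.4142 (local maximum); x = sqrt(2) ≈ 1.4142 (local minimum)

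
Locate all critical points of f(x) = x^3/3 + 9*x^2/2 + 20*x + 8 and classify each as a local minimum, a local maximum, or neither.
f'(x) = x^2 + 9*x + 20

Solve f'(x) = 0:
  Factor: x^2 + 9*x + 20 = (x + 4)*(x + 5) = 0.
  ⇒ x = -5, -4

f''(x) = 2*x + 9
Second-derivative test at each critical point:
  f''(-5) = -1 < 0 → local maximum
  f''(-4) = 1 > 0 → local minimum

Critical points: x = -5 (local maximum); x = -4 (local minimum)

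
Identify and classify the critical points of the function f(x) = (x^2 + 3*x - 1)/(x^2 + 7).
f'(x) = (-3*x^2 + 16*x + 21)/(x^4 + 14*x^2 + 49)

Solve f'(x) = 0:
  f'(x) = -(3*x^2 - 16*x - 21)/(x^2 + 7)^2; the denominator is positive wherever f is defined, so f'(x) = 0 ⇔ -3*x^2 + 16*x + 21 = 0.
  3*x^2 - 16*x - 21 = 0 has no rational roots; quadratic formula: x = (16 ± √508)/6.
  ⇒ x = 8/3 - sqrt(127)/3 ≈ -1.0898, 8/3 + sqrt(127)/3 ≈ 6.4231

f''(x) = 2*(3*x^3 - 24*x^2 - 63*x + 56)/(x^6 + 21*x^4 + 147*x^2 + 343)
Second-derivative test at each critical point:
  f''(-1.0898) = 0.3362 > 0 → local minimum
  f''(6.4231) = -0.0097 < 0 → local maximum

Critical points: x = 8/3 - sqrt(127)/3 ≈ -1.0898 (local minimum); x = 8/3 + sqrt(127)/3 ≈ 6.4231 (local maximum)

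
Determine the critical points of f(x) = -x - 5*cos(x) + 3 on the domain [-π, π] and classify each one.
f'(x) = 5*sin(x) - 1

Solve f'(x) = 0 on [-π, π]:
  f'(x) = 0 ⇔ sin(x) = 1/5, i.e. x = arcsin(1/5) + 2nπ or x = π − arcsin(1/5) + 2nπ; keep the solutions lying in [-π, π].
  ⇒ x = asin(1/5) ≈ 0.2014, pi - asin(1/5) ≈ 2.9402

f''(x) = 5*cos(x)
Second-derivative test at each critical point:
  f''(0.2014) = 4.8990 > 0 → local minimum
  f''(2.9402) = -4.8990 < 0 → local maximum

Critical points: x = asin(1/5) ≈ 0.2014 (local minimum); x = pi - asin(1/5) ≈ 2.9402 (local maximum)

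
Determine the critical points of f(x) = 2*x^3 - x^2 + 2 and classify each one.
f'(x) = 2*x*(3*x - 1)

Solve f'(x) = 0:
  Factor: 6*x^2 - 2*x = 2*x*(3*x - 1) = 0.
  ⇒ x = 0, 1/3

f''(x) = 12*x - 2
Second-derivative test at each critical point:
  f''(0) = -2 < 0 → local maximum
  f''(1/3) = 2 > 0 → local minimum

Critical points: x = 0 (local maximum); x = 1/3 (local minimum)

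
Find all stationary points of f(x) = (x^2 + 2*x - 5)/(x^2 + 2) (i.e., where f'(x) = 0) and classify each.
f'(x) = 2*(-x^2 + 7*x + 2)/(x^4 + 4*x^2 + 4)

Solve f'(x) = 0:
  f'(x) = -2*(x^2 - 7*x - 2)/(x^2 + 2)^2; the denominator is positive wherever f is defined, so f'(x) = 0 ⇔ -2*x^2 + 14*x + 4 = 0.
  Factor: -2*x^2 + 14*x + 4 = -2*(x^2 - 7*x - 2); x^2 - 7*x - 2 = 0 has no rational roots; quadratic formula: x = (7 ± √57)/2.
  ⇒ x = 7/2 - sqrt(57)/2 ≈ -0.2749, 7/2 + sqrt(57)/2 ≈ 7.2749

f''(x) = 2*(2*x^3 - 21*x^2 - 12*x + 14)/(x^6 + 6*x^4 + 12*x^2 + 8)
Second-derivative test at each critical point:
  f''(-0.2749) = 3.5050 > 0 → local minimum
  f''(7.2749) = -0.0050 < 0 → local maximum

Critical points: x = 7/2 - sqrt(57)/2 ≈ -0.2749 (local minimum); x = 7/2 + sqrt(57)/2 ≈ 7.2749 (local maximum)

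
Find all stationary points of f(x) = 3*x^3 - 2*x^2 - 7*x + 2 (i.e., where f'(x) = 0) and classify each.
f'(x) = 9*x^2 - 4*x - 7

Solve f'(x) = 0:
  9*x^2 - 4*x - 7 = 0 has no rational roots; quadratic formula: x = (4 ± √268)/18.
  ⇒ x = 2/9 - sqrt(67)/9 ≈ -0.6873, 2/9 + sqrt(67)/9 ≈ 1.1317

f''(x) = 18*x - 4
Second-derivative test at each critical point:
  f''(-0.6873) = -16.3707 < 0 → local maximum
  f''(1.1317) = 16.3707 > 0 → local minimum

Critical points: x = 2/9 - sqrt(67)/9 ≈ -0.6873 (local maximum); x = 2/9 + sqrt(67)/9 ≈ 1.1317 (local minimum)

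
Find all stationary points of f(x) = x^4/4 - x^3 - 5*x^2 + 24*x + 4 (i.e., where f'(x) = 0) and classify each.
f'(x) = x^3 - 3*x^2 - 10*x + 24

Solve f'(x) = 0:
  Factor: x^3 - 3*x^2 - 10*x + 24 = (x - 4)*(x - 2)*(x + 3) = 0.
  ⇒ x = -3, 2, 4

f''(x) = 3*x^2 - 6*x - 10
Second-derivative test at each critical point:
  f''(-3) = 35 > 0 → local minimum
  f''(2) = -10 < 0 → local maximum
  f''(4) = 14 > 0 → local minimum

Critical points: x = -3 (local minimum); x = 2 (local maximum); x = 4 (local minimum)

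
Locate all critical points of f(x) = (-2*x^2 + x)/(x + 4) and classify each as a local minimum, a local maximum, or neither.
f'(x) = 2*(-x^2 - 8*x + 2)/(x^2 + 8*x + 16)

Solve f'(x) = 0:
  f'(x) = -2*(x^2 + 8*x - 2)/(x + 4)^2; the denominator is positive wherever f is defined, so f'(x) = 0 ⇔ -2*x^2 - 16*x + 4 = 0.
  Factor: -2*x^2 - 16*x + 4 = -2*(x^2 + 8*x - 2); x^2 + 8*x - 2 = 0 has no rational roots; quadratic formula: x = (-8 ± √72)/2.
  ⇒ x = -3*sqrt(2) - 4 ≈ -8.2426, -4 + 3*sqrt(2) ≈ 0.2426

f''(x) = -72/(x^3 + 12*x^2 + 48*x + 64)
Second-derivative test at each critical point:
  f''(-8.2426) = 0.9428 > 0 → local minimum
  f''(0.2426) = -0.9428 < 0 → local maximum

Critical points: x = -3*sqrt(2) - 4 ≈ -8.2426 (local minimum); x = -4 + 3*sqrt(2) ≈ 0.2426 (local maximum)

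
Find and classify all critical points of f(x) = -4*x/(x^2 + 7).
f'(x) = 4*(x^2 - 7)/(x^2 + 7)^2

Solve f'(x) = 0:
  f'(x) = 4*(x^2 - 7)/(x^2 + 7)^2; the denominator is positive wherever f is defined, so f'(x) = 0 ⇔ 4*x^2 - 28 = 0.
  Factor: 4*x^2 - 28 = 4*(x^2 - 7); x^2 - 7 = 0 has no rational roots; quadratic formula: x = (0 ± √28)/2.
  ⇒ x = -sqrt(7) ≈ -2.6458, sqrt(7) ≈ 2.6458

f''(x) = 8*x*(21 - x^2)/(x^2 + 7)^3
Second-derivative test at each critical point:
  f''(-2.6458) = -0.1080 < 0 → local maximum
  f''(2.6458) = 0.1080 > 0 → local minimum

Critical points: x = -sqrt(7) ≈ -2.6458 (local maximum); x = sqrt(7) ≈ 2.6458 (local minimum)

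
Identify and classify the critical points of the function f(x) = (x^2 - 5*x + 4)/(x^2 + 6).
f'(x) = (5*x^2 + 4*x - 30)/(x^4 + 12*x^2 + 36)

Solve f'(x) = 0:
  f'(x) = (5*x^2 + 4*x - 30)/(x^2 + 6)^2; the denominator is positive wherever f is defined, so f'(x) = 0 ⇔ 5*x^2 + 4*x - 30 = 0.
  5*x^2 + 4*x - 30 = 0 has no rational roots; quadratic formula: x = (-4 ± √616)/10.
  ⇒ x = -sqrt(154)/5 - 2/5 ≈ -2.8819, -2/5 + sqrt(154)/5 ≈ 2.0819

f''(x) = 2*(-5*x^3 - 6*x^2 + 90*x + 12)/(x^6 + 18*x^4 + 108*x^2 + 216)
Second-derivative test at each critical point:
  f''(-2.8819) = -0.1213 < 0 → local maximum
  f''(2.0819) = 0.2324 > 0 → local minimum

Critical points: x = -sqrt(154)/5 - 2/5 ≈ -2.8819 (local maximum); x = -2/5 + sqrt(154)/5 ≈ 2.0819 (local minimum)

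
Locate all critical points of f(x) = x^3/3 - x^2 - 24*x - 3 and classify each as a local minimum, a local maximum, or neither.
f'(x) = x^2 - 2*x - 24

Solve f'(x) = 0:
  Factor: x^2 - 2*x - 24 = (x - 6)*(x + 4) = 0.
  ⇒ x = -4, 6

f''(x) = 2*x - 2
Second-derivative test at each critical point:
  f''(-4) = -10 < 0 → local maximum
  f''(6) = 10 > 0 → local minimum

Critical points: x = -4 (local maximum); x = 6 (local minimum)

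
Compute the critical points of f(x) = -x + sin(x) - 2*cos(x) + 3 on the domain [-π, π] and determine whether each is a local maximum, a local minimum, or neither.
f'(x) = 2*sin(x) + cos(x) - 1

Solve f'(x) = 0 on [-π, π]:
  f'(x) = 0 ⇔ 2*sin(x) + cos(x) = 1. Write the left side as R·cos(x + φ) with R = √(1² + (-2)²) = sqrt(5), cos φ = sqrt(5)/5, sin φ = -2*sqrt(5)/5; then cos(x + φ) = sqrt(5)/5. Solve for x and keep the solutions lying in [-π, π].
  ⇒ x = 0, pi - atan(4/3) ≈ 2.2143

f''(x) = -sin(x) + 2*cos(x)
Second-derivative test at each critical point:
  f''(0) = 2 > 0 → local minimum
  f''(2.2143) = -2 < 0 → local maximum

Critical points: x = 0 (local minimum); x = pi - atan(4/3) ≈ 2.2143 (local maximum)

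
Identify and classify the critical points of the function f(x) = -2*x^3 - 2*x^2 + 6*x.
f'(x) = -6*x^2 - 4*x + 6

Solve f'(x) = 0:
  Factor: -6*x^2 - 4*x + 6 = -2*(3*x^2 + 2*x - 3); 3*x^2 + 2*x - 3 = 0 has no rational roots; quadratic formula: x = (-2 ± √40)/6.
  ⇒ x = -sqrt(10)/3 - 1/3 ≈ -1.3874, -1/3 + sqrt(10)/3 ≈ 0.7208

f''(x) = -12*x - 4
Second-derivative test at each critical point:
  f''(-1.3874) = 12.6491 > 0 → local minimum
  f''(0.7208) = -12.6491 < 0 → local maximum

Critical points: x = -sqrt(10)/3 - 1/3 ≈ -1.3874 (local minimum); x = -1/3 + sqrt(10)/3 ≈ 0.7208 (local maximum)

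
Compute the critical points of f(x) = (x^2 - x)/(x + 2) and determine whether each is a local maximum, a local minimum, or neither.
f'(x) = (x^2 + 4*x - 2)/(x^2 + 4*x + 4)

Solve f'(x) = 0:
  f'(x) = (x^2 + 4*x - 2)/(x + 2)^2; the denominator is positive wherever f is defined, so f'(x) = 0 ⇔ x^2 + 4*x - 2 = 0.
  x^2 + 4*x - 2 = 0 has no rational roots; quadratic formula: x = (-4 ± √24)/2.
  ⇒ x = -sqrt(6) - 2 ≈ -4.4495, -2 + sqrt(6) ≈ 0.4495

f''(x) = 12/(x^3 + 6*x^2 + 12*x + 8)
Second-derivative test at each critical point:
  f''(-4.4495) = -0.8165 < 0 → local maximum
  f''(0.4495) = 0.8165 > 0 → local minimum

Critical points: x = -sqrt(6) - 2 ≈ -4.4495 (local maximum); x = -2 + sqrt(6) ≈ 0.4495 (local minimum)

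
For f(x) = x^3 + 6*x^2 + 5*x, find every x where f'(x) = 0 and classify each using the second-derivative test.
f'(x) = 3*x^2 + 12*x + 5

Solve f'(x) = 0:
  3*x^2 + 12*x + 5 = 0 has no rational roots; quadratic formula: x = (-12 ± √84)/6.
  ⇒ x = -2 - sqrt(21)/3 ≈ -3.5275, -2 + sqrt(21)/3 ≈ -0.4725

f''(x) = 6*x + 12
Second-derivative test at each critical point:
  f''(-3.5275) = -9.1652 < 0 → local maximum
  f''(-0.4725) = 9.1652 > 0 → local minimum

Critical points: x = -2 - sqrt(21)/3 ≈ -3.5275 (local maximum); x = -2 + sqrt(21)/3 ≈ -0.4725 (local minimum)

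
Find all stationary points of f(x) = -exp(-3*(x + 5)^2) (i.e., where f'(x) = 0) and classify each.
f'(x) = 6*(x + 5)*exp(-3*(x + 5)^2)

Solve f'(x) = 0:
  f'(x) = (6*x + 30)·exp(-3*(x + 5)^2) and exp(-3*(x + 5)^2) > 0 for every x, so f'(x) = 0 ⇔ 6*x + 30 = 0.
  Factor: 6*x + 30 = 6*(x + 5) = 0.
  ⇒ x = -5

f''(x) = 6*(1 - 6*(x + 5)^2)*exp(-3*(x + 5)^2)
Second-derivative test at each critical point:
  f''(-5) = 6 > 0 → local minimum

Critical points: x = -5 (local minimum)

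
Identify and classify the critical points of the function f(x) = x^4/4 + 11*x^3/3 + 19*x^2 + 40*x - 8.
f'(x) = x^3 + 11*x^2 + 38*x + 40

Solve f'(x) = 0:
  Factor: x^3 + 11*x^2 + 38*x + 40 = (x + 2)*(x + 4)*(x + 5) = 0.
  ⇒ x = -5, -4, -2

f''(x) = 3*x^2 + 22*x + 38
Second-derivative test at each critical point:
  f''(-5) = 3 > 0 → local minimum
  f''(-4) = -2 < 0 → local maximum
  f''(-2) = 6 > 0 → local minimum

Critical points: x = -5 (local minimum); x = -4 (local maximum); x = -2 (local minimum)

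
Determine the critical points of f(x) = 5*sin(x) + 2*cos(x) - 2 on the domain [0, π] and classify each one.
f'(x) = -2*sin(x) + 5*cos(x)

Solve f'(x) = 0 on [0, π]:
  f'(x) = 0 ⇔ 5*cos(x) = 2*sin(x) ⇔ tan(x) = 5/2, i.e. x = arctan(5/2) + nπ; keep the solutions lying in [0, π].
  ⇒ x = atan(5/2) ≈ 1.1903

f''(x) = -5*sin(x) - 2*cos(x)
Second-derivative test at each critical point:
  f''(1.1903) = -5.3852 < 0 → local maximum

Critical points: x = atan(5/2) ≈ 1.1903 (local maximum)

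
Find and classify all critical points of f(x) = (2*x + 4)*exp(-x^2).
f'(x) = 2*(-2*x*(x + 2) + 1)*exp(-x^2)

Solve f'(x) = 0:
  f'(x) = (-4*x^2 - 8*x + 2)·exp(-x^2) and exp(-x^2) > 0 for every x, so f'(x) = 0 ⇔ -4*x^2 - 8*x + 2 = 0.
  Factor: -4*x^2 - 8*x + 2 = -2*(2*x^2 + 4*x - 1); 2*x^2 + 4*x - 1 = 0 has no rational roots; quadratic formula: x = (-4 ± √24)/4.
  ⇒ x = -sqrt(6)/2 - 1 ≈ -2.2247, -1 + sqrt(6)/2 ≈ 0.2247

f''(x) = 4*(2*x^2*(x + 2) - 3*x - 2)*exp(-x^2)
Second-derivative test at each critical point:
  f''(-2.2247) = 0.0694 > 0 → local minimum
  f''(0.2247) = -9.3154 < 0 → local maximum

Critical points: x = -sqrt(6)/2 - 1 ≈ -2.2247 (local minimum); x = -1 + sqrt(6)/2 ≈ 0.2247 (local maximum)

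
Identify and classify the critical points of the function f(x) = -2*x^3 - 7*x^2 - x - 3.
f'(x) = -6*x^2 - 14*x - 1

Solve f'(x) = 0:
  6*x^2 + 14*x + 1 = 0 has no rational roots; quadratic formula: x = (-14 ± √172)/12.
  ⇒ x = -7/6 - sqrt(43)/6 ≈ -2.2596, -7/6 + sqrt(43)/6 ≈ -0.0738

f''(x) = -12*x - 14
Second-derivative test at each critical point:
  f''(-2.2596) = 13.1149 > 0 → local minimum
  f''(-0.0738) = -13.1149 < 0 → local maximum

Critical points: x = -7/6 - sqrt(43)/6 ≈ -2.2596 (local minimum); x = -7/6 + sqrt(43)/6 ≈ -0.0738 (local maximum)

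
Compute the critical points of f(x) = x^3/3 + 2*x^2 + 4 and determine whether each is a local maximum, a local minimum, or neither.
f'(x) = x*(x + 4)

Solve f'(x) = 0:
  Factor: x^2 + 4*x = x*(x + 4) = 0.
  ⇒ x = -4, 0

f''(x) = 2*x + 4
Second-derivative test at each critical point:
  f''(-4) = -4 < 0 → local maximum
  f''(0) = 4 > 0 → local minimum

Critical points: x = -4 (local maximum); x = 0 (local minimum)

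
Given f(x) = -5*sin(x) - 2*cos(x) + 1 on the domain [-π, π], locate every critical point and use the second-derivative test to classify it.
f'(x) = 2*sin(x) - 5*cos(x)

Solve f'(x) = 0 on [-π, π]:
  f'(x) = 0 ⇔ -5*cos(x) = -2*sin(x) ⇔ tan(x) = 5/2, i.e. x = arctan(5/2) + nπ; keep the solutions lying in [-π, π].
  ⇒ x = -pi + atan(5/2) ≈ -1.9513, atan(5/2) ≈ 1.1903

f''(x) = 5*sin(x) + 2*cos(x)
Second-derivative test at each critical point:
  f''(-1.9513) = -5.3852 < 0 → local maximum
  f''(1.1903) = 5.3852 > 0 → local minimum

Critical points: x = -pi + atan(5/2) ≈ -1.9513 (local maximum); x = atan(5/2) ≈ 1.1903 (local minimum)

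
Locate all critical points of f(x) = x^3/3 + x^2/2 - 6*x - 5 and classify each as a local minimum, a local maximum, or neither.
f'(x) = x^2 + x - 6

Solve f'(x) = 0:
  Factor: x^2 + x - 6 = (x - 2)*(x + 3) = 0.
  ⇒ x = -3, 2

f''(x) = 2*x + 1
Second-derivative test at each critical point:
  f''(-3) = -5 < 0 → local maximum
  f''(2) = 5 > 0 → local minimum

Critical points: x = -3 (local maximum); x = 2 (local minimum)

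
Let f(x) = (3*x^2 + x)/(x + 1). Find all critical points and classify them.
f'(x) = (3*x^2 + 6*x + 1)/(x^2 + 2*x + 1)

Solve f'(x) = 0:
  f'(x) = (3*x^2 + 6*x + 1)/(x + 1)^2; the denominator is positive wherever f is defined, so f'(x) = 0 ⇔ 3*x^2 + 6*x + 1 = 0.
  3*x^2 + 6*x + 1 = 0 has no rational roots; quadratic formula: x = (-6 ± √24)/6.
  ⇒ x = -1 - sqrt(6)/3 ≈ -1.8165, -1 + sqrt(6)/3 ≈ -0.1835

f''(x) = 4/(x^3 + 3*x^2 + 3*x + 1)
Second-derivative test at each critical point:
  f''(-1.8165) = -7.3485 < 0 → local maximum
  f''(-0.1835) = 7.3485 > 0 → local minimum

Critical points: x = -1 - sqrt(6)/3 ≈ -1.8165 (local maximum); x = -1 + sqrt(6)/3 ≈ -0.1835 (local minimum)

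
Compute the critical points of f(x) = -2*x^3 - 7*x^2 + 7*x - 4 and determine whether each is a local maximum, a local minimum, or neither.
f'(x) = -6*x^2 - 14*x + 7

Solve f'(x) = 0:
  6*x^2 + 14*x - 7 = 0 has no rational roots; quadratic formula: x = (-14 ± √364)/12.
  ⇒ x = -sqrt(91)/6 - 7/6 ≈ -2.7566, -7/6 + sqrt(91)/6 ≈ 0.4232

f''(x) = -12*x - 14
Second-derivative test at each critical point:
  f''(-2.7566) = 19.0788 > 0 → local minimum
  f''(0.4232) = -19.0788 < 0 → local maximum

Critical points: x = -sqrt(91)/6 - 7/6 ≈ -2.7566 (local minimum); x = -7/6 + sqrt(91)/6 ≈ 0.4232 (local maximum)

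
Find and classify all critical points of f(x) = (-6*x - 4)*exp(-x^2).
f'(x) = 2*(2*x*(3*x + 2) - 3)*exp(-x^2)

Solve f'(x) = 0:
  f'(x) = (12*x^2 + 8*x - 6)·exp(-x^2) and exp(-x^2) > 0 for every x, so f'(x) = 0 ⇔ 12*x^2 + 8*x - 6 = 0.
  Factor: 12*x^2 + 8*x - 6 = 2*(6*x^2 + 4*x - 3); 6*x^2 + 4*x - 3 = 0 has no rational roots; quadratic formula: x = (-4 ± √88)/12.
  ⇒ x = -sqrt(22)/6 - 1/3 ≈ -1.1151, -1/3 + sqrt(22)/6 ≈ 0.4484

f''(x) = 4*(-6*x^3 - 4*x^2 + 9*x + 2)*exp(-x^2)
Second-derivative test at each critical point:
  f''(-1.1151) = -5.4110 < 0 → local maximum
  f''(0.4484) = 15.3444 > 0 → local minimum

Critical points: x = -sqrt(22)/6 - 1/3 ≈ -1.1151 (local maximum); x = -1/3 + sqrt(22)/6 ≈ 0.4484 (local minimum)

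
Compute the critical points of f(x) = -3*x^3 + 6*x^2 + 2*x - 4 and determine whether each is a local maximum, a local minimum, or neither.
f'(x) = -9*x^2 + 12*x + 2

Solve f'(x) = 0:
  9*x^2 - 12*x - 2 = 0 has no rational roots; quadratic formula: x = (12 ± √216)/18.
  ⇒ x = 2/3 - sqrt(6)/3 ≈ -0.1498, 2/3 + sqrt(6)/3 ≈ 1.4832

f''(x) = 12 - 18*x
Second-derivative test at each critical point:
  f''(-0.1498) = 14.6969 > 0 → local minimum
  f''(1.4832) = -14.6969 < 0 → local maximum

Critical points: x = 2/3 - sqrt(6)/3 ≈ -0.1498 (local minimum); x = 2/3 + sqrt(6)/3 ≈ 1.4832 (local maximum)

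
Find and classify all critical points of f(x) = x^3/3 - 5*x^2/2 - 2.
f'(x) = x*(x - 5)

Solve f'(x) = 0:
  Factor: x^2 - 5*x = x*(x - 5) = 0.
  ⇒ x = 0, 5

f''(x) = 2*x - 5
Second-derivative test at each critical point:
  f''(0) = -5 < 0 → local maximum
  f''(5) = 5 > 0 → local minimum

Critical points: x = 0 (local maximum); x = 5 (local minimum)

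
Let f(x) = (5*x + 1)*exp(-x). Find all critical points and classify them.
f'(x) = (4 - 5*x)*exp(-x)

Solve f'(x) = 0:
  f'(x) = (4 - 5*x)·exp(-x) and exp(-x) > 0 for every x, so f'(x) = 0 ⇔ 4 - 5*x = 0.
  4 - 5*x = 0.
  ⇒ x = 4/5

f''(x) = (5*x - 9)*exp(-x)
Second-derivative test at each critical point:
  f''(4/5) = -2.2466 < 0 → local maximum

Critical points: x = 4/5 (local maximum)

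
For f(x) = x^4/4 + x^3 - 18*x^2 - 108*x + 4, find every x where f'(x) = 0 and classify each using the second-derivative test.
f'(x) = x^3 + 3*x^2 - 36*x - 108

Solve f'(x) = 0:
  Factor: x^3 + 3*x^2 - 36*x - 108 = (x - 6)*(x + 3)*(x + 6) = 0.
  ⇒ x = -6, -3, 6

f''(x) = 3*x^2 + 6*x - 36
Second-derivative test at each critical point:
  f''(-6) = 36 > 0 → local minimum
  f''(-3) = -27 < 0 → local maximum
  f''(6) = 108 > 0 → local minimum

Critical points: x = -6 (local minimum); x = -3 (local maximum); x = 6 (local minimum)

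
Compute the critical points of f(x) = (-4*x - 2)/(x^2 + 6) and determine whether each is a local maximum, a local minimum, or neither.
f'(x) = 4*(x^2 + x - 6)/(x^4 + 12*x^2 + 36)

Solve f'(x) = 0:
  f'(x) = 4*(x - 2)*(x + 3)/(x^2 + 6)^2; the denominator is positive wherever f is defined, so f'(x) = 0 ⇔ 4*x^2 + 4*x - 24 = 0.
  Factor: 4*x^2 + 4*x - 24 = 4*(x - 2)*(x + 3) = 0.
  ⇒ x = -3, 2

f''(x) = 4*(-4*x^2*(2*x + 1) + (6*x + 1)*(x^2 + 6))/(x^2 + 6)^3
Second-derivative test at each critical point:
  f''(-3) = -4/45 < 0 → local maximum
  f''(2) = 1/5 > 0 → local minimum

Critical points: x = -3 (local maximum); x = 2 (local minimum)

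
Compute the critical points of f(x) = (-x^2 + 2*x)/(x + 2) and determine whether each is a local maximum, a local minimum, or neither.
f'(x) = (-x^2 - 4*x + 4)/(x^2 + 4*x + 4)

Solve f'(x) = 0:
  f'(x) = -(x^2 + 4*x - 4)/(x + 2)^2; the denominator is positive wherever f is defined, so f'(x) = 0 ⇔ -x^2 - 4*x + 4 = 0.
  x^2 + 4*x - 4 = 0 has no rational roots; quadratic formula: x = (-4 ± √32)/2.
  ⇒ x = -2*sqrt(2) - 2 ≈ -4.8284, -2 + 2*sqrt(2) ≈ 0.8284

f''(x) = -16/(x^3 + 6*x^2 + 12*x + 8)
Second-derivative test at each critical point:
  f''(-4.8284) = 0.7071 > 0 → local minimum
  f''(0.8284) = -0.7071 < 0 → local maximum

Critical points: x = -2*sqrt(2) - 2 ≈ -4.8284 (local minimum); x = -2 + 2*sqrt(2) ≈ 0.8284 (local maximum)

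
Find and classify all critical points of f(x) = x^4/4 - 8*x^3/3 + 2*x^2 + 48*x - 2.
f'(x) = x^3 - 8*x^2 + 4*x + 48

Solve f'(x) = 0:
  Factor: x^3 - 8*x^2 + 4*x + 48 = (x - 6)*(x - 4)*(x + 2) = 0.
  ⇒ x = -2, 4, 6

f''(x) = 3*x^2 - 16*x + 4
Second-derivative test at each critical point:
  f''(-2) = 48 > 0 → local minimum
  f''(4) = -12 < 0 → local maximum
  f''(6) = 16 > 0 → local minimum

Critical points: x = -2 (local minimum); x = 4 (local maximum); x = 6 (local minimum)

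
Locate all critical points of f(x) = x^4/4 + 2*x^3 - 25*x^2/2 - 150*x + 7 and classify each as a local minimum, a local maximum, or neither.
f'(x) = x^3 + 6*x^2 - 25*x - 150

Solve f'(x) = 0:
  Factor: x^3 + 6*x^2 - 25*x - 150 = (x - 5)*(x + 5)*(x + 6) = 0.
  ⇒ x = -6, -5, 5

f''(x) = 3*x^2 + 12*x - 25
Second-derivative test at each critical point:
  f''(-6) = 11 > 0 → local minimum
  f''(-5) = -10 < 0 → local maximum
  f''(5) = 110 > 0 → local minimum

Critical points: x = -6 (local minimum); x = -5 (local maximum); x = 5 (local minimum)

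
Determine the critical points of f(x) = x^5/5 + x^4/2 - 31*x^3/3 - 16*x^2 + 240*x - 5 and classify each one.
f'(x) = x^4 + 2*x^3 - 31*x^2 - 32*x + 240

Solve f'(x) = 0:
  Factor: x^4 + 2*x^3 - 31*x^2 - 32*x + 240 = (x - 4)*(x - 3)*(x + 4)*(x + 5) = 0.
  ⇒ x = -5, -4, 3, 4

f''(x) = 4*x^3 + 6*x^2 - 62*x - 32
Second-derivative test at each critical point:
  f''(-5) = -72 < 0 → local maximum
  f''(-4) = 56 > 0 → local minimum
  f''(3) = -56 < 0 → local maximum
  f''(4) = 72 > 0 → local minimum

Critical points: x = -5 (local maximum); x = -4 (local minimum); x = 3 (local maximum); x = 4 (local minimum)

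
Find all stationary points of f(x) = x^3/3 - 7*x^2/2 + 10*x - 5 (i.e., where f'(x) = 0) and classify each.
f'(x) = x^2 - 7*x + 10

Solve f'(x) = 0:
  Factor: x^2 - 7*x + 10 = (x - 5)*(x - 2) = 0.
  ⇒ x = 2, 5

f''(x) = 2*x - 7
Second-derivative test at each critical point:
  f''(2) = -3 < 0 → local maximum
  f''(5) = 3 > 0 → local minimum

Critical points: x = 2 (local maximum); x = 5 (local minimum)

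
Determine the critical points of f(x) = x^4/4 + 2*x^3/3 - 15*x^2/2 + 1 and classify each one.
f'(x) = x*(x^2 + 2*x - 15)

Solve f'(x) = 0:
  Factor: x^3 + 2*x^2 - 15*x = x*(x - 3)*(x + 5) = 0.
  ⇒ x = -5, 0, 3

f''(x) = 3*x^2 + 4*x - 15
Second-derivative test at each critical point:
  f''(-5) = 40 > 0 → local minimum
  f''(0) = -15 < 0 → local maximum
  f''(3) = 24 > 0 → local minimum

Critical points: x = -5 (local minimum); x = 0 (local maximum); x = 3 (local minimum)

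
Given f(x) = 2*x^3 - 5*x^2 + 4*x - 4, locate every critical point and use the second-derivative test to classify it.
f'(x) = 6*x^2 - 10*x + 4

Solve f'(x) = 0:
  Factor: 6*x^2 - 10*x + 4 = 2*(x - 1)*(3*x - 2) = 0.
  ⇒ x = 2/3, 1

f''(x) = 12*x - 10
Second-derivative test at each critical point:
  f''(2/3) = -2 < 0 → local maximum
  f''(1) = 2 > 0 → local minimum

Critical points: x = 2/3 (local maximum); x = 1 (local minimum)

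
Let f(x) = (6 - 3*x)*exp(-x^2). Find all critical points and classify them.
f'(x) = 3*(2*x*(x - 2) - 1)*exp(-x^2)

Solve f'(x) = 0:
  f'(x) = (6*x^2 - 12*x - 3)·exp(-x^2) and exp(-x^2) > 0 for every x, so f'(x) = 0 ⇔ 6*x^2 - 12*x - 3 = 0.
  Factor: 6*x^2 - 12*x - 3 = 3*(2*x^2 - 4*x - 1); 2*x^2 - 4*x - 1 = 0 has no rational roots; quadratic formula: x = (4 ± √24)/4.
  ⇒ x = 1 - sqrt(6)/2 ≈ -0.2247, 1 + sqrt(6)/2 ≈ 2.2247

f''(x) = 6*(2*x^2*(2 - x) + 3*x - 2)*exp(-x^2)
Second-derivative test at each critical point:
  f''(-0.2247) = -13.9730 < 0 → local maximum
  f''(2.2247) = 0.1042 > 0 → local minimum

Critical points: x = 1 - sqrt(6)/2 ≈ -0.2247 (local maximum); x = 1 + sqrt(6)/2 ≈ 2.2247 (local minimum)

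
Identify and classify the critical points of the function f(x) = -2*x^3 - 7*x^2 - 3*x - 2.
f'(x) = -6*x^2 - 14*x - 3

Solve f'(x) = 0:
  6*x^2 + 14*x + 3 = 0 has no rational roots; quadratic formula: x = (-14 ± √124)/12.
  ⇒ x = -7/6 - sqrt(31)/6 ≈ -2.0946, -7/6 + sqrt(31)/6 ≈ -0.2387

f''(x) = -12*x - 14
Second-derivative test at each critical point:
  f''(-2.0946) = 11.1355 > 0 → local minimum
  f''(-0.2387) = -11.1355 < 0 → local maximum

Critical points: x = -7/6 - sqrt(31)/6 ≈ -2.0946 (local minimum); x = -7/6 + sqrt(31)/6 ≈ -0.2387 (local maximum)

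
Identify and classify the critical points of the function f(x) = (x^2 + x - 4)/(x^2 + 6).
f'(x) = (-x^2 + 20*x + 6)/(x^4 + 12*x^2 + 36)

Solve f'(x) = 0:
  f'(x) = -(x^2 - 20*x - 6)/(x^2 + 6)^2; the denominator is positive wherever f is defined, so f'(x) = 0 ⇔ -x^2 + 20*x + 6 = 0.
  x^2 - 20*x - 6 = 0 has no rational roots; quadratic formula: x = (20 ± √424)/2.
  ⇒ x = 10 - sqrt(106) ≈ -0.2956, 10 + sqrt(106) ≈ 20.2956

f''(x) = 2*(x^3 - 30*x^2 - 18*x + 60)/(x^6 + 18*x^4 + 108*x^2 + 216)
Second-derivative test at each critical point:
  f''(-0.2956) = 0.5557 > 0 → local minimum
  f''(20.2956) = -1.179e-04 < 0 → local maximum

Critical points: x = 10 - sqrt(106) ≈ -0.2956 (local minimum); x = 10 + sqrt(106) ≈ 20.2956 (local maximum)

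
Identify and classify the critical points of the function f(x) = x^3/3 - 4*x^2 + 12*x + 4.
f'(x) = x^2 - 8*x + 12

Solve f'(x) = 0:
  Factor: x^2 - 8*x + 12 = (x - 6)*(x - 2) = 0.
  ⇒ x = 2, 6

f''(x) = 2*x - 8
Second-derivative test at each critical point:
  f''(2) = -4 < 0 → local maximum
  f''(6) = 4 > 0 → local minimum

Critical points: x = 2 (local maximum); x = 6 (local minimum)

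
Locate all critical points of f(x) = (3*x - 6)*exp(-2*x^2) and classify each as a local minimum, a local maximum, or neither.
f'(x) = 3*(-4*x*(x - 2) + 1)*exp(-2*x^2)

Solve f'(x) = 0:
  f'(x) = (-12*x^2 + 24*x + 3)·exp(-2*x^2) and exp(-2*x^2) > 0 for every x, so f'(x) = 0 ⇔ -12*x^2 + 24*x + 3 = 0.
  Factor: -12*x^2 + 24*x + 3 = -3*(4*x^2 - 8*x - 1); 4*x^2 - 8*x - 1 = 0 has no rational roots; quadratic formula: x = (8 ± √80)/8.
  ⇒ x = 1 - sqrt(5)/2 ≈ -0.1180, 1 + sqrt(5)/2 ≈ 2.1180

f''(x) = 12*(4*x^2*(x - 2) - 3*x + 2)*exp(-2*x^2)
Second-derivative test at each critical point:
  f''(-0.1180) = 26.0955 > 0 → local minimum
  f''(2.1180) = -0.0034 < 0 → local maximum

Critical points: x = 1 - sqrt(5)/2 ≈ -0.1180 (local minimum); x = 1 + sqrt(5)/2 ≈ 2.1180 (local maximum)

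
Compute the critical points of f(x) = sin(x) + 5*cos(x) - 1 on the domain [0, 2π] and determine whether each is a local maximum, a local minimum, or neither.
f'(x) = -5*sin(x) + cos(x)

Solve f'(x) = 0 on [0, 2π]:
  f'(x) = 0 ⇔ cos(x) = 5*sin(x) ⇔ tan(x) = 1/5, i.e. x = arctan(1/5) + nπ; keep the solutions lying in [0, 2π].
  ⇒ x = atan(1/5) ≈ 0.1974, atan(1/5) + pi ≈ 3.3390

f''(x) = -sin(x) - 5*cos(x)
Second-derivative test at each critical point:
  f''(0.1974) = -5.0990 < 0 → local maximum
  f''(3.3390) = 5.0990 > 0 → local minimum

Critical points: x = atan(1/5) ≈ 0.1974 (local maximum); x = atan(1/5) + pi ≈ 3.3390 (local minimum)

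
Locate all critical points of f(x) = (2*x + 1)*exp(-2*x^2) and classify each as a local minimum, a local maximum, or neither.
f'(x) = 2*(-2*x*(2*x + 1) + 1)*exp(-2*x^2)

Solve f'(x) = 0:
  f'(x) = (-8*x^2 - 4*x + 2)·exp(-2*x^2) and exp(-2*x^2) > 0 for every x, so f'(x) = 0 ⇔ -8*x^2 - 4*x + 2 = 0.
  Factor: -8*x^2 - 4*x + 2 = -2*(4*x^2 + 2*x - 1); 4*x^2 + 2*x - 1 = 0 has no rational roots; quadratic formula: x = (-2 ± √20)/8.
  ⇒ x = -sqrt(5)/4 - 1/4 ≈ -0.8090, -1/4 + sqrt(5)/4 ≈ 0.3090

f''(x) = 4*(4*x^2*(2*x + 1) - 6*x - 1)*exp(-2*x^2)
Second-derivative test at each critical point:
  f''(-0.8090) = 2.4157 > 0 → local minimum
  f''(0.3090) = -7.3893 < 0 → local maximum

Critical points: x = -sqrt(5)/4 - 1/4 ≈ -0.8090 (local minimum); x = -1/4 + sqrt(5)/4 ≈ 0.3090 (local maximum)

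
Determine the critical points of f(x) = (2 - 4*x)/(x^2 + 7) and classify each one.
f'(x) = 4*(x^2 - x - 7)/(x^4 + 14*x^2 + 49)

Solve f'(x) = 0:
  f'(x) = 4*(x^2 - x - 7)/(x^2 + 7)^2; the denominator is positive wherever f is defined, so f'(x) = 0 ⇔ 4*x^2 - 4*x - 28 = 0.
  Factor: 4*x^2 - 4*x - 28 = 4*(x^2 - x - 7); x^2 - x - 7 = 0 has no rational roots; quadratic formula: x = (1 ± √29)/2.
  ⇒ x = 1/2 - sqrt(29)/2 ≈ -2.1926, 1/2 + sqrt(29)/2 ≈ 3.1926

f''(x) = 4*(4*x^2*(1 - 2*x) + (6*x - 1)*(x^2 + 7))/(x^2 + 7)^3
Second-derivative test at each critical point:
  f''(-2.1926) = -0.1545 < 0 → local maximum
  f''(3.1926) = 0.0729 > 0 → local minimum

Critical points: x = 1/2 - sqrt(29)/2 ≈ -2.1926 (local maximum); x = 1/2 + sqrt(29)/2 ≈ 3.1926 (local minimum)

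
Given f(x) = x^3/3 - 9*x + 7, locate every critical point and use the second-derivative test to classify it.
f'(x) = x^2 - 9

Solve f'(x) = 0:
  Factor: x^2 - 9 = (x - 3)*(x + 3) = 0.
  ⇒ x = -3, 3

f''(x) = 2*x
Second-derivative test at each critical point:
  f''(-3) = -6 < 0 → local maximum
  f''(3) = 6 > 0 → local minimum

Critical points: x = -3 (local maximum); x = 3 (local minimum)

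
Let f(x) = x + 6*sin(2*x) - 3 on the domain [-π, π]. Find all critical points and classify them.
f'(x) = 12*cos(2*x) + 1

Solve f'(x) = 0 on [-π, π]:
  f'(x) = 0 ⇔ cos(2*x) = -1/12, i.e. 2*x = ±arccos(-1/12) + 2nπ; keep the solutions lying in [-π, π].
  ⇒ x = -pi + acos(-1/12)/2 ≈ -2.3145, -acos(-1/12)/2 ≈ -0.8271, acos(-1/12)/2 ≈ 0.8271, pi - acos(-1/12)/2 ≈ 2.3145

f''(x) = -24*sin(2*x)
Second-derivative test at each critical point:
  f''(-2.3145) = -23.9165 < 0 → local maximum
  f''(-0.8271) = 23.9165 > 0 → local minimum
  f''(0.8271) = -23.9165 < 0 → local maximum
  f''(2.3145) = 23.9165 > 0 → local minimum

Critical points: x = -pi + acos(-1/12)/2 ≈ -2.3145 (local maximum); x = -acos(-1/12)/2 ≈ -0.8271 (local minimum); x = acos(-1/12)/2 ≈ 0.8271 (local maximum); x = pi - acos(-1/12)/2 ≈ 2.3145 (local minimum)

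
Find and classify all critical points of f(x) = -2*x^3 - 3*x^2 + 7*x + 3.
f'(x) = -6*x^2 - 6*x + 7

Solve f'(x) = 0:
  6*x^2 + 6*x - 7 = 0 has no rational roots; quadratic formula: x = (-6 ± √204)/12.
  ⇒ x = -sqrt(51)/6 - 1/2 ≈ -1.6902, -1/2 + sqrt(51)/6 ≈ 0.6902

f''(x) = -12*x - 6
Second-derivative test at each critical point:
  f''(-1.6902) = 14.2829 > 0 → local minimum
  f''(0.6902) = -14.2829 < 0 → local maximum

Critical points: x = -sqrt(51)/6 - 1/2 ≈ -1.6902 (local minimum); x = -1/2 + sqrt(51)/6 ≈ 0.6902 (local maximum)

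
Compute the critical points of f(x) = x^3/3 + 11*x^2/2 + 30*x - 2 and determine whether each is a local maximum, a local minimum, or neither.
f'(x) = x^2 + 11*x + 30

Solve f'(x) = 0:
  Factor: x^2 + 11*x + 30 = (x + 5)*(x + 6) = 0.
  ⇒ x = -6, -5

f''(x) = 2*x + 11
Second-derivative test at each critical point:
  f''(-6) = -1 < 0 → local maximum
  f''(-5) = 1 > 0 → local minimum

Critical points: x = -6 (local maximum); x = -5 (local minimum)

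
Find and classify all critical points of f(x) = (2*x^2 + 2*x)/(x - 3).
f'(x) = 2*(x^2 - 6*x - 3)/(x^2 - 6*x + 9)

Solve f'(x) = 0:
  f'(x) = 2*(x^2 - 6*x - 3)/(x - 3)^2; the denominator is positive wherever f is defined, so f'(x) = 0 ⇔ 2*x^2 - 12*x - 6 = 0.
  Factor: 2*x^2 - 12*x - 6 = 2*(x^2 - 6*x - 3); x^2 - 6*x - 3 = 0 has no rational roots; quadratic formula: x = (6 ± √48)/2.
  ⇒ x = 3 - 2*sqrt(3) ≈ -0.4641, 3 + 2*sqrt(3) ≈ 6.4641

f''(x) = 48/(x^3 - 9*x^2 + 27*x - 27)
Second-derivative test at each critical point:
  f''(-0.4641) = -1.1547 < 0 → local maximum
  f''(6.4641) = 1.1547 > 0 → local minimum

Critical points: x = 3 - 2*sqrt(3) ≈ -0.4641 (local maximum); x = 3 + 2*sqrt(3) ≈ 6.4641 (local minimum)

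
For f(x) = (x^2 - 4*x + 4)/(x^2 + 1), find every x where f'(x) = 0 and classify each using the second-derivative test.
f'(x) = 2*(2*x^2 - 3*x - 2)/(x^4 + 2*x^2 + 1)

Solve f'(x) = 0:
  f'(x) = 2*(x - 2)*(2*x + 1)/(x^2 + 1)^2; the denominator is positive wherever f is defined, so f'(x) = 0 ⇔ 4*x^2 - 6*x - 4 = 0.
  Factor: 4*x^2 - 6*x - 4 = 2*(x - 2)*(2*x + 1) = 0.
  ⇒ x = -1/2, 2

f''(x) = 2*(-4*x^3 + 9*x^2 + 12*x - 3)/(x^6 + 3*x^4 + 3*x^2 + 1)
Second-derivative test at each critical point:
  f''(-1/2) = -32/5 < 0 → local maximum
  f''(2) = 2/5 > 0 → local minimum

Critical points: x = -1/2 (local maximum); x = 2 (local minimum)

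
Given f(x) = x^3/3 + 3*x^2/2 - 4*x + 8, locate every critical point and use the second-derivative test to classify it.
f'(x) = x^2 + 3*x - 4

Solve f'(x) = 0:
  Factor: x^2 + 3*x - 4 = (x - 1)*(x + 4) = 0.
  ⇒ x = -4, 1

f''(x) = 2*x + 3
Second-derivative test at each critical point:
  f''(-4) = -5 < 0 → local maximum
  f''(1) = 5 > 0 → local minimum

Critical points: x = -4 (local maximum); x = 1 (local minimum)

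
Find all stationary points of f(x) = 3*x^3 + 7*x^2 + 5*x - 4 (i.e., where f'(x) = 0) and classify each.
f'(x) = 9*x^2 + 14*x + 5

Solve f'(x) = 0:
  Factor: 9*x^2 + 14*x + 5 = (x + 1)*(9*x + 5) = 0.
  ⇒ x = -1, -5/9

f''(x) = 18*x + 14
Second-derivative test at each critical point:
  f''(-1) = -4 < 0 → local maximum
  f''(-5/9) = 4 > 0 → local minimum

Critical points: x = -1 (local maximum); x = -5/9 (local minimum)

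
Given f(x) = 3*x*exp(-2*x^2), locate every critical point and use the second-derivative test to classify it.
f'(x) = 3*(1 - 4*x^2)*exp(-2*x^2)

Solve f'(x) = 0:
  f'(x) = (3 - 12*x^2)·exp(-2*x^2) and exp(-2*x^2) > 0 for every x, so f'(x) = 0 ⇔ 3 - 12*x^2 = 0.
  Factor: 3 - 12*x^2 = -3*(2*x - 1)*(2*x + 1) = 0.
  ⇒ x = -1/2, 1/2

f''(x) = (48*x^3 - 36*x)*exp(-2*x^2)
Second-derivative test at each critical point:
  f''(-1/2) = 7.2784 > 0 → local minimum
  f''(1/2) = -7.2784 < 0 → local maximum

Critical points: x = -1/2 (local minimum); x = 1/2 (local maximum)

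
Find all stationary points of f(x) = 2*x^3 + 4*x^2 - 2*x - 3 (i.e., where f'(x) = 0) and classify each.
f'(x) = 6*x^2 + 8*x - 2

Solve f'(x) = 0:
  Factor: 6*x^2 + 8*x - 2 = 2*(3*x^2 + 4*x - 1); 3*x^2 + 4*x - 1 = 0 has no rational roots; quadratic formula: x = (-4 ± √28)/6.
  ⇒ x = -sqrt(7)/3 - 2/3 ≈ -1.5486, -2/3 + sqrt(7)/3 ≈ 0.2153

f''(x) = 12*x + 8
Second-derivative test at each critical point:
  f''(-1.5486) = -10.5830 < 0 → local maximum
  f''(0.2153) = 10.5830 > 0 → local minimum

Critical points: x = -sqrt(7)/3 - 2/3 ≈ -1.5486 (local maximum); x = -2/3 + sqrt(7)/3 ≈ 0.2153 (local minimum)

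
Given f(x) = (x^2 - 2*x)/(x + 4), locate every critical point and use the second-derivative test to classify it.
f'(x) = (x^2 + 8*x - 8)/(x^2 + 8*x + 16)

Solve f'(x) = 0:
  f'(x) = (x^2 + 8*x - 8)/(x + 4)^2; the denominator is positive wherever f is defined, so f'(x) = 0 ⇔ x^2 + 8*x - 8 = 0.
  x^2 + 8*x - 8 = 0 has no rational roots; quadratic formula: x = (-8 ± √96)/2.
  ⇒ x = -2*sqrt(6) - 4 ≈ -8.8990, -4 + 2*sqrt(6) ≈ 0.8990

f''(x) = 48/(x^3 + 12*x^2 + 48*x + 64)
Second-derivative test at each critical point:
  f''(-8.8990) = -0.4082 < 0 → local maximum
  f''(0.8990) = 0.4082 > 0 → local minimum

Critical points: x = -2*sqrt(6) - 4 ≈ -8.8990 (local maximum); x = -4 + 2*sqrt(6) ≈ 0.8990 (local minimum)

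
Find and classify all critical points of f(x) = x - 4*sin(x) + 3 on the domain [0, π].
f'(x) = 1 - 4*cos(x)

Solve f'(x) = 0 on [0, π]:
  f'(x) = 0 ⇔ cos(x) = 1/4, i.e. x = ±arccos(1/4) + 2nπ; keep the solutions lying in [0, π].
  ⇒ x = acos(1/4) ≈ 1.3181

f''(x) = 4*sin(x)
Second-derivative test at each critical point:
  f''(1.3181) = 3.8730 > 0 → local minimum

Critical points: x = acos(1/4) ≈ 1.3181 (local minimum)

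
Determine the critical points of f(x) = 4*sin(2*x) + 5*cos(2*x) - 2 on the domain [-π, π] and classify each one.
f'(x) = -10*sin(2*x) + 8*cos(2*x)

Solve f'(x) = 0 on [-π, π]:
  f'(x) = 0 ⇔ 4*cos(2*x) = 5*sin(2*x) ⇔ tan(2*x) = 4/5, i.e. 2*x = arctan(4/5) + nπ; keep the solutions lying in [-π, π].
  ⇒ x = -pi + atan(4/5)/2 ≈ -2.8042, -pi/2 + atan(4/5)/2 ≈ -1.2334, atan(4/5)/2 ≈ 0.3374, atan(4/5)/2 + pi/2 ≈ 1.9082

f''(x) = -16*sin(2*x) - 20*cos(2*x)
Second-derivative test at each critical point:
  f''(-2.8042) = -25.6125 < 0 → local maximum
  f''(-1.2334) = 25.6125 > 0 → local minimum
  f''(0.3374) = -25.6125 < 0 → local maximum
  f''(1.9082) = 25.6125 > 0 → local minimum

Critical points: x = -pi + atan(4/5)/2 ≈ -2.8042 (local maximum); x = -pi/2 + atan(4/5)/2 ≈ -1.2334 (local minimum); x = atan(4/5)/2 ≈ 0.3374 (local maximum); x = atan(4/5)/2 + pi/2 ≈ 1.9082 (local minimum)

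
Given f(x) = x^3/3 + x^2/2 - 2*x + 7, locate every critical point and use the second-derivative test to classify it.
f'(x) = x^2 + x - 2

Solve f'(x) = 0:
  Factor: x^2 + x - 2 = (x - 1)*(x + 2) = 0.
  ⇒ x = -2, 1

f''(x) = 2*x + 1
Second-derivative test at each critical point:
  f''(-2) = -3 < 0 → local maximum
  f''(1) = 3 > 0 → local minimum

Critical points: x = -2 (local maximum); x = 1 (local minimum)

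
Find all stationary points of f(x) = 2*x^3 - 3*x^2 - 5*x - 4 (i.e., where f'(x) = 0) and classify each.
f'(x) = 6*x^2 - 6*x - 5

Solve f'(x) = 0:
  6*x^2 - 6*x - 5 = 0 has no rational roots; quadratic formula: x = (6 ± √156)/12.
  ⇒ x = 1/2 - sqrt(39)/6 ≈ -0.5408, 1/2 + sqrt(39)/6 ≈ 1.5408

f''(x) = 12*x - 6
Second-derivative test at each critical point:
  f''(-0.5408) = -12.4900 < 0 → local maximum
  f''(1.5408) = 12.4900 > 0 → local minimum

Critical points: x = 1/2 - sqrt(39)/6 ≈ -0.5408 (local maximum); x = 1/2 + sqrt(39)/6 ≈ 1.5408 (local minimum)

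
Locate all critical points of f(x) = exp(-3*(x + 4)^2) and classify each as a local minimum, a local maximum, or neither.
f'(x) = 6*(-x - 4)*exp(-3*(x + 4)^2)

Solve f'(x) = 0:
  f'(x) = (-6*x - 24)·exp(-3*(x + 4)^2) and exp(-3*(x + 4)^2) > 0 for every x, so f'(x) = 0 ⇔ -6*x - 24 = 0.
  Factor: -6*x - 24 = -6*(x + 4) = 0.
  ⇒ x = -4

f''(x) = 6*(6*(x + 4)^2 - 1)*exp(-3*(x + 4)^2)
Second-derivative test at each critical point:
  f''(-4) = -6 < 0 → local maximum

Critical points: x = -4 (local maximum)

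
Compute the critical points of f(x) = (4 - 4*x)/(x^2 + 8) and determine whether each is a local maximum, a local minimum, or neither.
f'(x) = 4*(-x^2 + 2*x*(x - 1) - 8)/(x^2 + 8)^2

Solve f'(x) = 0:
  f'(x) = 4*(x - 4)*(x + 2)/(x^2 + 8)^2; the denominator is positive wherever f is defined, so f'(x) = 0 ⇔ 4*x^2 - 8*x - 32 = 0.
  Factor: 4*x^2 - 8*x - 32 = 4*(x - 4)*(x + 2) = 0.
  ⇒ x = -2, 4

f''(x) = 8*(4*x^2*(1 - x) + (3*x - 1)*(x^2 + 8))/(x^2 + 8)^3
Second-derivative test at each critical point:
  f''(-2) = -1/6 < 0 → local maximum
  f''(4) = 1/24 > 0 → local minimum

Critical points: x = -2 (local maximum); x = 4 (local minimum)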